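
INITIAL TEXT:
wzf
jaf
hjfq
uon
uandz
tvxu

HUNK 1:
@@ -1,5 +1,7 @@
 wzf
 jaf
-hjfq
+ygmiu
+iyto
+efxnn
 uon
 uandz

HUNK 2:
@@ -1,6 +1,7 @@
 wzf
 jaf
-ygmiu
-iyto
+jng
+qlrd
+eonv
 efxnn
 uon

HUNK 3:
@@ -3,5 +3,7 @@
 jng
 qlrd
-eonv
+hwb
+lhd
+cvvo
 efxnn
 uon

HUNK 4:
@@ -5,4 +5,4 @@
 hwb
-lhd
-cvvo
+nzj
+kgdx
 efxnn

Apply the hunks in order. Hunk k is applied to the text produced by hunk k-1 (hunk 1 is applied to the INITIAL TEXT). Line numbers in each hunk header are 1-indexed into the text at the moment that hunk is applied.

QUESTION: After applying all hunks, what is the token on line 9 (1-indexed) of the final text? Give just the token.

Answer: uon

Derivation:
Hunk 1: at line 1 remove [hjfq] add [ygmiu,iyto,efxnn] -> 8 lines: wzf jaf ygmiu iyto efxnn uon uandz tvxu
Hunk 2: at line 1 remove [ygmiu,iyto] add [jng,qlrd,eonv] -> 9 lines: wzf jaf jng qlrd eonv efxnn uon uandz tvxu
Hunk 3: at line 3 remove [eonv] add [hwb,lhd,cvvo] -> 11 lines: wzf jaf jng qlrd hwb lhd cvvo efxnn uon uandz tvxu
Hunk 4: at line 5 remove [lhd,cvvo] add [nzj,kgdx] -> 11 lines: wzf jaf jng qlrd hwb nzj kgdx efxnn uon uandz tvxu
Final line 9: uon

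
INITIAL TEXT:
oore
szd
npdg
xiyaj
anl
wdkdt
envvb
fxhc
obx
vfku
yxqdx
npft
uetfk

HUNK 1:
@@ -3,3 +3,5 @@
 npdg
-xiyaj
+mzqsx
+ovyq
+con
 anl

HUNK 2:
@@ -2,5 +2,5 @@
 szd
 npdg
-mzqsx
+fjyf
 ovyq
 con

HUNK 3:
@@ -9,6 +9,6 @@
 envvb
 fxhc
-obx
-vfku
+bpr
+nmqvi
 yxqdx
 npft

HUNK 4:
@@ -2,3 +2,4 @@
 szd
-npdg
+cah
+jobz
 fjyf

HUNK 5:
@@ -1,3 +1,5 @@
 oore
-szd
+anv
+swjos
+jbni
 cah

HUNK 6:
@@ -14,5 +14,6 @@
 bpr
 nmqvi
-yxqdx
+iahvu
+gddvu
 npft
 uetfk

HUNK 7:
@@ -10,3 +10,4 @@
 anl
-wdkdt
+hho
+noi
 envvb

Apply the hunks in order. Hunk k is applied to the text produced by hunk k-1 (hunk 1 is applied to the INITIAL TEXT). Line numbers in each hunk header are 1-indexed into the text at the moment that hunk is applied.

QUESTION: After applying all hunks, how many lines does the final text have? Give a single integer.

Hunk 1: at line 3 remove [xiyaj] add [mzqsx,ovyq,con] -> 15 lines: oore szd npdg mzqsx ovyq con anl wdkdt envvb fxhc obx vfku yxqdx npft uetfk
Hunk 2: at line 2 remove [mzqsx] add [fjyf] -> 15 lines: oore szd npdg fjyf ovyq con anl wdkdt envvb fxhc obx vfku yxqdx npft uetfk
Hunk 3: at line 9 remove [obx,vfku] add [bpr,nmqvi] -> 15 lines: oore szd npdg fjyf ovyq con anl wdkdt envvb fxhc bpr nmqvi yxqdx npft uetfk
Hunk 4: at line 2 remove [npdg] add [cah,jobz] -> 16 lines: oore szd cah jobz fjyf ovyq con anl wdkdt envvb fxhc bpr nmqvi yxqdx npft uetfk
Hunk 5: at line 1 remove [szd] add [anv,swjos,jbni] -> 18 lines: oore anv swjos jbni cah jobz fjyf ovyq con anl wdkdt envvb fxhc bpr nmqvi yxqdx npft uetfk
Hunk 6: at line 14 remove [yxqdx] add [iahvu,gddvu] -> 19 lines: oore anv swjos jbni cah jobz fjyf ovyq con anl wdkdt envvb fxhc bpr nmqvi iahvu gddvu npft uetfk
Hunk 7: at line 10 remove [wdkdt] add [hho,noi] -> 20 lines: oore anv swjos jbni cah jobz fjyf ovyq con anl hho noi envvb fxhc bpr nmqvi iahvu gddvu npft uetfk
Final line count: 20

Answer: 20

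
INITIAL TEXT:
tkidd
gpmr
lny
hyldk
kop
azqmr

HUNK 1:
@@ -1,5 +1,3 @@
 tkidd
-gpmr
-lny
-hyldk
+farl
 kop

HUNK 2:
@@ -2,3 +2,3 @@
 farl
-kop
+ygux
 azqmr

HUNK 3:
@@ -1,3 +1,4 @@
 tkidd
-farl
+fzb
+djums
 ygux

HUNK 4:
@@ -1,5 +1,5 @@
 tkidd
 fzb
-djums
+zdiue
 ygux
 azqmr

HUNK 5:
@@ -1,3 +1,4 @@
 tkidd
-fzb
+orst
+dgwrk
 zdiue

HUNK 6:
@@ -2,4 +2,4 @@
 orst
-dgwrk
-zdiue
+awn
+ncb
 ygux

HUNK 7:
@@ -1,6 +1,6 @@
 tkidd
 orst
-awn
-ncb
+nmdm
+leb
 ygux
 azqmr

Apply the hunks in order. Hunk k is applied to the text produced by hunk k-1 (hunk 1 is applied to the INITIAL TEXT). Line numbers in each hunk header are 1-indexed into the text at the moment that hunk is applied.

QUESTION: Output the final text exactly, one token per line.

Answer: tkidd
orst
nmdm
leb
ygux
azqmr

Derivation:
Hunk 1: at line 1 remove [gpmr,lny,hyldk] add [farl] -> 4 lines: tkidd farl kop azqmr
Hunk 2: at line 2 remove [kop] add [ygux] -> 4 lines: tkidd farl ygux azqmr
Hunk 3: at line 1 remove [farl] add [fzb,djums] -> 5 lines: tkidd fzb djums ygux azqmr
Hunk 4: at line 1 remove [djums] add [zdiue] -> 5 lines: tkidd fzb zdiue ygux azqmr
Hunk 5: at line 1 remove [fzb] add [orst,dgwrk] -> 6 lines: tkidd orst dgwrk zdiue ygux azqmr
Hunk 6: at line 2 remove [dgwrk,zdiue] add [awn,ncb] -> 6 lines: tkidd orst awn ncb ygux azqmr
Hunk 7: at line 1 remove [awn,ncb] add [nmdm,leb] -> 6 lines: tkidd orst nmdm leb ygux azqmr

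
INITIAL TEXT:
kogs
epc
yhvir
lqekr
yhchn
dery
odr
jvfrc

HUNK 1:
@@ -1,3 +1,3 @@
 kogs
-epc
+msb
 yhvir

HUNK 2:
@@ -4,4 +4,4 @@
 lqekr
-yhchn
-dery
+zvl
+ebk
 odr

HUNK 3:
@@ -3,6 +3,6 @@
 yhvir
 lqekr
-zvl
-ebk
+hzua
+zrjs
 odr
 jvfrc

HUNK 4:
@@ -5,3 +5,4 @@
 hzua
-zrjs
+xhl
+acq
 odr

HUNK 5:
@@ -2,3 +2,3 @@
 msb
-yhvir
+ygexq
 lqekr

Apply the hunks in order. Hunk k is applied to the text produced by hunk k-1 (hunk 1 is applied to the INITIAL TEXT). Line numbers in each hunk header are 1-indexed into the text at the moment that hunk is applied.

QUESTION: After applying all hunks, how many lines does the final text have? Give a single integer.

Hunk 1: at line 1 remove [epc] add [msb] -> 8 lines: kogs msb yhvir lqekr yhchn dery odr jvfrc
Hunk 2: at line 4 remove [yhchn,dery] add [zvl,ebk] -> 8 lines: kogs msb yhvir lqekr zvl ebk odr jvfrc
Hunk 3: at line 3 remove [zvl,ebk] add [hzua,zrjs] -> 8 lines: kogs msb yhvir lqekr hzua zrjs odr jvfrc
Hunk 4: at line 5 remove [zrjs] add [xhl,acq] -> 9 lines: kogs msb yhvir lqekr hzua xhl acq odr jvfrc
Hunk 5: at line 2 remove [yhvir] add [ygexq] -> 9 lines: kogs msb ygexq lqekr hzua xhl acq odr jvfrc
Final line count: 9

Answer: 9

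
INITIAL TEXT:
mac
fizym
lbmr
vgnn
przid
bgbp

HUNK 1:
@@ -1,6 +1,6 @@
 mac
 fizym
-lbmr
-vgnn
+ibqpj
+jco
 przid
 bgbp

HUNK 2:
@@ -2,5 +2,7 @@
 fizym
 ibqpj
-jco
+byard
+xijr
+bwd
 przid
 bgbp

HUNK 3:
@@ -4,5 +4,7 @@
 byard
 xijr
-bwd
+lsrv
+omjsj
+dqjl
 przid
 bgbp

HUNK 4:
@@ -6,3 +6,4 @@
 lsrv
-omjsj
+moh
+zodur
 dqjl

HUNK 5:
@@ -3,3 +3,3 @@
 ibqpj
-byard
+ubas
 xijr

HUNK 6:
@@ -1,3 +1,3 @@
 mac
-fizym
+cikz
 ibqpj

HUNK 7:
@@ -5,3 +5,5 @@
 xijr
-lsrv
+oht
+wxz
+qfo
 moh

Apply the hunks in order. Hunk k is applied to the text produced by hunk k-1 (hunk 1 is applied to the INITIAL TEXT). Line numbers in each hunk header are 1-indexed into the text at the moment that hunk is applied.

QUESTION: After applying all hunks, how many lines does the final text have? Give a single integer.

Hunk 1: at line 1 remove [lbmr,vgnn] add [ibqpj,jco] -> 6 lines: mac fizym ibqpj jco przid bgbp
Hunk 2: at line 2 remove [jco] add [byard,xijr,bwd] -> 8 lines: mac fizym ibqpj byard xijr bwd przid bgbp
Hunk 3: at line 4 remove [bwd] add [lsrv,omjsj,dqjl] -> 10 lines: mac fizym ibqpj byard xijr lsrv omjsj dqjl przid bgbp
Hunk 4: at line 6 remove [omjsj] add [moh,zodur] -> 11 lines: mac fizym ibqpj byard xijr lsrv moh zodur dqjl przid bgbp
Hunk 5: at line 3 remove [byard] add [ubas] -> 11 lines: mac fizym ibqpj ubas xijr lsrv moh zodur dqjl przid bgbp
Hunk 6: at line 1 remove [fizym] add [cikz] -> 11 lines: mac cikz ibqpj ubas xijr lsrv moh zodur dqjl przid bgbp
Hunk 7: at line 5 remove [lsrv] add [oht,wxz,qfo] -> 13 lines: mac cikz ibqpj ubas xijr oht wxz qfo moh zodur dqjl przid bgbp
Final line count: 13

Answer: 13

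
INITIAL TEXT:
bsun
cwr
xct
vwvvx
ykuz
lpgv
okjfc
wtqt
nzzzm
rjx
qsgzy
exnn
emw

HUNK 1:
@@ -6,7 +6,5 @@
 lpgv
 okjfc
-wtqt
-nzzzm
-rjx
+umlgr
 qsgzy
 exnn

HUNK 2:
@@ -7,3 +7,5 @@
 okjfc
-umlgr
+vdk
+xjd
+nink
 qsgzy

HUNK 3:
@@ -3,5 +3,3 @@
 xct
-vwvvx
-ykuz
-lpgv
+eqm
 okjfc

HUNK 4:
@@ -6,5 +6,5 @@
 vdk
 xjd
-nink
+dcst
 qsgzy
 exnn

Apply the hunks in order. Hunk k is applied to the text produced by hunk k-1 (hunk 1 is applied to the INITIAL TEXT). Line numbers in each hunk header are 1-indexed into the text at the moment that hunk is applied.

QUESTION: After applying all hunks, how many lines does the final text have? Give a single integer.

Answer: 11

Derivation:
Hunk 1: at line 6 remove [wtqt,nzzzm,rjx] add [umlgr] -> 11 lines: bsun cwr xct vwvvx ykuz lpgv okjfc umlgr qsgzy exnn emw
Hunk 2: at line 7 remove [umlgr] add [vdk,xjd,nink] -> 13 lines: bsun cwr xct vwvvx ykuz lpgv okjfc vdk xjd nink qsgzy exnn emw
Hunk 3: at line 3 remove [vwvvx,ykuz,lpgv] add [eqm] -> 11 lines: bsun cwr xct eqm okjfc vdk xjd nink qsgzy exnn emw
Hunk 4: at line 6 remove [nink] add [dcst] -> 11 lines: bsun cwr xct eqm okjfc vdk xjd dcst qsgzy exnn emw
Final line count: 11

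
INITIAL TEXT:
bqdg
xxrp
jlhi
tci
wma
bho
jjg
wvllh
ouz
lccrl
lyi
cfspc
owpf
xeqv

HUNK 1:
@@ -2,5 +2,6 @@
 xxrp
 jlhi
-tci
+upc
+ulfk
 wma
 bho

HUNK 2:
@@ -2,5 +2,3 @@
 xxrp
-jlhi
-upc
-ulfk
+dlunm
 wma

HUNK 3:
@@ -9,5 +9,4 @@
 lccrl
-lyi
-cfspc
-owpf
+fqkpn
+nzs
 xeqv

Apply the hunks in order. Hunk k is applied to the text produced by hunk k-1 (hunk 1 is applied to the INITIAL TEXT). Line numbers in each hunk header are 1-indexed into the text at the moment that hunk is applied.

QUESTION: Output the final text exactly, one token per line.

Answer: bqdg
xxrp
dlunm
wma
bho
jjg
wvllh
ouz
lccrl
fqkpn
nzs
xeqv

Derivation:
Hunk 1: at line 2 remove [tci] add [upc,ulfk] -> 15 lines: bqdg xxrp jlhi upc ulfk wma bho jjg wvllh ouz lccrl lyi cfspc owpf xeqv
Hunk 2: at line 2 remove [jlhi,upc,ulfk] add [dlunm] -> 13 lines: bqdg xxrp dlunm wma bho jjg wvllh ouz lccrl lyi cfspc owpf xeqv
Hunk 3: at line 9 remove [lyi,cfspc,owpf] add [fqkpn,nzs] -> 12 lines: bqdg xxrp dlunm wma bho jjg wvllh ouz lccrl fqkpn nzs xeqv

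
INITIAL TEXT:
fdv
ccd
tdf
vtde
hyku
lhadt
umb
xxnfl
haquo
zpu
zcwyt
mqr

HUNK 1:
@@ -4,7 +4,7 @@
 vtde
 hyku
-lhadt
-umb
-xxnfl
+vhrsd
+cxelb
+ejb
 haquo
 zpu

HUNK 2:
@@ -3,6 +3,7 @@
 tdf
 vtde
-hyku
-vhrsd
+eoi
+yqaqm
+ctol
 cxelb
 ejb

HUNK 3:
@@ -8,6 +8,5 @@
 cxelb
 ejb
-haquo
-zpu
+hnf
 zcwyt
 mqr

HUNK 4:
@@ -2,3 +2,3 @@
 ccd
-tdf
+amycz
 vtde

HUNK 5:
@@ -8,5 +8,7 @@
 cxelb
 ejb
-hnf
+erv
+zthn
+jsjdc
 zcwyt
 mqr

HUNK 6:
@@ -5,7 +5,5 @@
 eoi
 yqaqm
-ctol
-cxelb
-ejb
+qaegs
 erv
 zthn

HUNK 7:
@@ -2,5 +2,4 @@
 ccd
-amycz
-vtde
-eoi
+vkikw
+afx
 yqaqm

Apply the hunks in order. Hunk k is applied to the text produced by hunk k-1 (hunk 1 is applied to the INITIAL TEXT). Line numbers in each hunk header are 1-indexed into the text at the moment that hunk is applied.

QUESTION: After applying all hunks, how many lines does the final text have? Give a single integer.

Hunk 1: at line 4 remove [lhadt,umb,xxnfl] add [vhrsd,cxelb,ejb] -> 12 lines: fdv ccd tdf vtde hyku vhrsd cxelb ejb haquo zpu zcwyt mqr
Hunk 2: at line 3 remove [hyku,vhrsd] add [eoi,yqaqm,ctol] -> 13 lines: fdv ccd tdf vtde eoi yqaqm ctol cxelb ejb haquo zpu zcwyt mqr
Hunk 3: at line 8 remove [haquo,zpu] add [hnf] -> 12 lines: fdv ccd tdf vtde eoi yqaqm ctol cxelb ejb hnf zcwyt mqr
Hunk 4: at line 2 remove [tdf] add [amycz] -> 12 lines: fdv ccd amycz vtde eoi yqaqm ctol cxelb ejb hnf zcwyt mqr
Hunk 5: at line 8 remove [hnf] add [erv,zthn,jsjdc] -> 14 lines: fdv ccd amycz vtde eoi yqaqm ctol cxelb ejb erv zthn jsjdc zcwyt mqr
Hunk 6: at line 5 remove [ctol,cxelb,ejb] add [qaegs] -> 12 lines: fdv ccd amycz vtde eoi yqaqm qaegs erv zthn jsjdc zcwyt mqr
Hunk 7: at line 2 remove [amycz,vtde,eoi] add [vkikw,afx] -> 11 lines: fdv ccd vkikw afx yqaqm qaegs erv zthn jsjdc zcwyt mqr
Final line count: 11

Answer: 11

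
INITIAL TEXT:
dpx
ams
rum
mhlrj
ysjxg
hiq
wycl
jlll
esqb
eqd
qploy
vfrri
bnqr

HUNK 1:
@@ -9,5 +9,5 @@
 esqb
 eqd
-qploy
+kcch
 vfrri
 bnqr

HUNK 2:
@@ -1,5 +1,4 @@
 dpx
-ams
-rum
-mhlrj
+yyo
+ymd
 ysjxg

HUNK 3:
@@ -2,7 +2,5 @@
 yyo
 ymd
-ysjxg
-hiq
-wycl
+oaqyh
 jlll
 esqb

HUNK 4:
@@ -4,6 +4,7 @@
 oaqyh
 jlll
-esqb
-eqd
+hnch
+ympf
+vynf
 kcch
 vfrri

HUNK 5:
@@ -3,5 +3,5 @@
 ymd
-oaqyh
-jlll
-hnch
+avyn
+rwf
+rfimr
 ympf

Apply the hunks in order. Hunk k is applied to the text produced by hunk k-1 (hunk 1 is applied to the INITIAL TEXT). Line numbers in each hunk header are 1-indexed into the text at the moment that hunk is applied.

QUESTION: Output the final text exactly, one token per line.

Answer: dpx
yyo
ymd
avyn
rwf
rfimr
ympf
vynf
kcch
vfrri
bnqr

Derivation:
Hunk 1: at line 9 remove [qploy] add [kcch] -> 13 lines: dpx ams rum mhlrj ysjxg hiq wycl jlll esqb eqd kcch vfrri bnqr
Hunk 2: at line 1 remove [ams,rum,mhlrj] add [yyo,ymd] -> 12 lines: dpx yyo ymd ysjxg hiq wycl jlll esqb eqd kcch vfrri bnqr
Hunk 3: at line 2 remove [ysjxg,hiq,wycl] add [oaqyh] -> 10 lines: dpx yyo ymd oaqyh jlll esqb eqd kcch vfrri bnqr
Hunk 4: at line 4 remove [esqb,eqd] add [hnch,ympf,vynf] -> 11 lines: dpx yyo ymd oaqyh jlll hnch ympf vynf kcch vfrri bnqr
Hunk 5: at line 3 remove [oaqyh,jlll,hnch] add [avyn,rwf,rfimr] -> 11 lines: dpx yyo ymd avyn rwf rfimr ympf vynf kcch vfrri bnqr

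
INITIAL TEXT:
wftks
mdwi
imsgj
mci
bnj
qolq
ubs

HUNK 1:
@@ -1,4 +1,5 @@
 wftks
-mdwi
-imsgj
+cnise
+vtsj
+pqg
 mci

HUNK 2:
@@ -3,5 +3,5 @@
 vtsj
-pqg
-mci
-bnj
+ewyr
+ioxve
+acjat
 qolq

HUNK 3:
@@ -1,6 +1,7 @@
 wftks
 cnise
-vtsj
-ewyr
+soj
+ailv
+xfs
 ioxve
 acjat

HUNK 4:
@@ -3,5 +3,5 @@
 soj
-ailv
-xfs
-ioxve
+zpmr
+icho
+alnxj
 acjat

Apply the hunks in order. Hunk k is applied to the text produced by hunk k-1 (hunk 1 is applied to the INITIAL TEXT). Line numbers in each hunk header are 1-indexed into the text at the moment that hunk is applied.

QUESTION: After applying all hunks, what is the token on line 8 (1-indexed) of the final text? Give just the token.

Hunk 1: at line 1 remove [mdwi,imsgj] add [cnise,vtsj,pqg] -> 8 lines: wftks cnise vtsj pqg mci bnj qolq ubs
Hunk 2: at line 3 remove [pqg,mci,bnj] add [ewyr,ioxve,acjat] -> 8 lines: wftks cnise vtsj ewyr ioxve acjat qolq ubs
Hunk 3: at line 1 remove [vtsj,ewyr] add [soj,ailv,xfs] -> 9 lines: wftks cnise soj ailv xfs ioxve acjat qolq ubs
Hunk 4: at line 3 remove [ailv,xfs,ioxve] add [zpmr,icho,alnxj] -> 9 lines: wftks cnise soj zpmr icho alnxj acjat qolq ubs
Final line 8: qolq

Answer: qolq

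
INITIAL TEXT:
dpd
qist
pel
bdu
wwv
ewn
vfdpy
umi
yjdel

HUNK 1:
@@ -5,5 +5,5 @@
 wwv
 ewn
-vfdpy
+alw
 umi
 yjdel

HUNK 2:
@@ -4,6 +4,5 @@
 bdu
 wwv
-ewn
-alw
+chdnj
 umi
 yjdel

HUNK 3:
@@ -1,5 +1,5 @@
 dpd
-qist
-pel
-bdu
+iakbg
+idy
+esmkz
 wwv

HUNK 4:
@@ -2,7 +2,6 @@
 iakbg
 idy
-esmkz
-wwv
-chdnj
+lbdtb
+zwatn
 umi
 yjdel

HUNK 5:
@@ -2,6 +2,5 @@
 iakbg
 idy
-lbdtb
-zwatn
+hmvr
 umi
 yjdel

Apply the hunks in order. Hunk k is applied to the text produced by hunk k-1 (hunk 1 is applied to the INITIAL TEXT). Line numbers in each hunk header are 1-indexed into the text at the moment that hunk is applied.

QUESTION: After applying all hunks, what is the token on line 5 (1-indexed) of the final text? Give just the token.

Hunk 1: at line 5 remove [vfdpy] add [alw] -> 9 lines: dpd qist pel bdu wwv ewn alw umi yjdel
Hunk 2: at line 4 remove [ewn,alw] add [chdnj] -> 8 lines: dpd qist pel bdu wwv chdnj umi yjdel
Hunk 3: at line 1 remove [qist,pel,bdu] add [iakbg,idy,esmkz] -> 8 lines: dpd iakbg idy esmkz wwv chdnj umi yjdel
Hunk 4: at line 2 remove [esmkz,wwv,chdnj] add [lbdtb,zwatn] -> 7 lines: dpd iakbg idy lbdtb zwatn umi yjdel
Hunk 5: at line 2 remove [lbdtb,zwatn] add [hmvr] -> 6 lines: dpd iakbg idy hmvr umi yjdel
Final line 5: umi

Answer: umi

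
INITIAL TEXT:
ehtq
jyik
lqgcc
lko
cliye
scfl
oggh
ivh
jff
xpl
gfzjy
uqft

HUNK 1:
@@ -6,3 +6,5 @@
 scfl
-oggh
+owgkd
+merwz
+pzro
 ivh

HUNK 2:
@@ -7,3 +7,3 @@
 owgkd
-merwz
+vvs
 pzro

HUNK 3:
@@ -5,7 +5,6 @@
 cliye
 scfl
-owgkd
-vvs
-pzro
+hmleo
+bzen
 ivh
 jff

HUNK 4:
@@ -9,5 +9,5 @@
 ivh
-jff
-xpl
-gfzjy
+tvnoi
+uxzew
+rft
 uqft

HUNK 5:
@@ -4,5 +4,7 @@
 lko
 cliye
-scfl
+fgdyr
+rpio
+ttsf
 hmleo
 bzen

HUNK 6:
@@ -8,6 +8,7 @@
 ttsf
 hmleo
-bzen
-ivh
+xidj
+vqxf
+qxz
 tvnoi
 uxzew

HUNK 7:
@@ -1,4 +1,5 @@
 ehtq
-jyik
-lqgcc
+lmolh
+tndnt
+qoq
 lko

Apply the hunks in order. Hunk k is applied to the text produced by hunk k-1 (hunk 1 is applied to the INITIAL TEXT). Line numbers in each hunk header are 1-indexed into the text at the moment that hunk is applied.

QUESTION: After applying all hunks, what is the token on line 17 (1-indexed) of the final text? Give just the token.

Answer: uqft

Derivation:
Hunk 1: at line 6 remove [oggh] add [owgkd,merwz,pzro] -> 14 lines: ehtq jyik lqgcc lko cliye scfl owgkd merwz pzro ivh jff xpl gfzjy uqft
Hunk 2: at line 7 remove [merwz] add [vvs] -> 14 lines: ehtq jyik lqgcc lko cliye scfl owgkd vvs pzro ivh jff xpl gfzjy uqft
Hunk 3: at line 5 remove [owgkd,vvs,pzro] add [hmleo,bzen] -> 13 lines: ehtq jyik lqgcc lko cliye scfl hmleo bzen ivh jff xpl gfzjy uqft
Hunk 4: at line 9 remove [jff,xpl,gfzjy] add [tvnoi,uxzew,rft] -> 13 lines: ehtq jyik lqgcc lko cliye scfl hmleo bzen ivh tvnoi uxzew rft uqft
Hunk 5: at line 4 remove [scfl] add [fgdyr,rpio,ttsf] -> 15 lines: ehtq jyik lqgcc lko cliye fgdyr rpio ttsf hmleo bzen ivh tvnoi uxzew rft uqft
Hunk 6: at line 8 remove [bzen,ivh] add [xidj,vqxf,qxz] -> 16 lines: ehtq jyik lqgcc lko cliye fgdyr rpio ttsf hmleo xidj vqxf qxz tvnoi uxzew rft uqft
Hunk 7: at line 1 remove [jyik,lqgcc] add [lmolh,tndnt,qoq] -> 17 lines: ehtq lmolh tndnt qoq lko cliye fgdyr rpio ttsf hmleo xidj vqxf qxz tvnoi uxzew rft uqft
Final line 17: uqft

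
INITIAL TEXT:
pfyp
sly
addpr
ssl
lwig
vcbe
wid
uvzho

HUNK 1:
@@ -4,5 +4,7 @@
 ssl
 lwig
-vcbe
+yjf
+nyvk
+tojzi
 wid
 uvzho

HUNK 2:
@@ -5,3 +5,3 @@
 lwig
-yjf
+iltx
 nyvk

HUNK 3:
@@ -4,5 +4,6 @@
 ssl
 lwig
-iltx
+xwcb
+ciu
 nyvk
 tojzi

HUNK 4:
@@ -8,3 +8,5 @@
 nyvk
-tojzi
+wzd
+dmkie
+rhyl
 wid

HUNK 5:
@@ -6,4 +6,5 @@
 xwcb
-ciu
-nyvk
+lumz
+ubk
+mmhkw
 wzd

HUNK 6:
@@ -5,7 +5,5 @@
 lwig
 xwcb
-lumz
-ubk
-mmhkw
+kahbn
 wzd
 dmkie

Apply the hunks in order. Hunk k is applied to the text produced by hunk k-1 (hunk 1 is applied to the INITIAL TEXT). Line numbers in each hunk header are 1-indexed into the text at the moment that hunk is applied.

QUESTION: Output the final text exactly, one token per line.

Answer: pfyp
sly
addpr
ssl
lwig
xwcb
kahbn
wzd
dmkie
rhyl
wid
uvzho

Derivation:
Hunk 1: at line 4 remove [vcbe] add [yjf,nyvk,tojzi] -> 10 lines: pfyp sly addpr ssl lwig yjf nyvk tojzi wid uvzho
Hunk 2: at line 5 remove [yjf] add [iltx] -> 10 lines: pfyp sly addpr ssl lwig iltx nyvk tojzi wid uvzho
Hunk 3: at line 4 remove [iltx] add [xwcb,ciu] -> 11 lines: pfyp sly addpr ssl lwig xwcb ciu nyvk tojzi wid uvzho
Hunk 4: at line 8 remove [tojzi] add [wzd,dmkie,rhyl] -> 13 lines: pfyp sly addpr ssl lwig xwcb ciu nyvk wzd dmkie rhyl wid uvzho
Hunk 5: at line 6 remove [ciu,nyvk] add [lumz,ubk,mmhkw] -> 14 lines: pfyp sly addpr ssl lwig xwcb lumz ubk mmhkw wzd dmkie rhyl wid uvzho
Hunk 6: at line 5 remove [lumz,ubk,mmhkw] add [kahbn] -> 12 lines: pfyp sly addpr ssl lwig xwcb kahbn wzd dmkie rhyl wid uvzho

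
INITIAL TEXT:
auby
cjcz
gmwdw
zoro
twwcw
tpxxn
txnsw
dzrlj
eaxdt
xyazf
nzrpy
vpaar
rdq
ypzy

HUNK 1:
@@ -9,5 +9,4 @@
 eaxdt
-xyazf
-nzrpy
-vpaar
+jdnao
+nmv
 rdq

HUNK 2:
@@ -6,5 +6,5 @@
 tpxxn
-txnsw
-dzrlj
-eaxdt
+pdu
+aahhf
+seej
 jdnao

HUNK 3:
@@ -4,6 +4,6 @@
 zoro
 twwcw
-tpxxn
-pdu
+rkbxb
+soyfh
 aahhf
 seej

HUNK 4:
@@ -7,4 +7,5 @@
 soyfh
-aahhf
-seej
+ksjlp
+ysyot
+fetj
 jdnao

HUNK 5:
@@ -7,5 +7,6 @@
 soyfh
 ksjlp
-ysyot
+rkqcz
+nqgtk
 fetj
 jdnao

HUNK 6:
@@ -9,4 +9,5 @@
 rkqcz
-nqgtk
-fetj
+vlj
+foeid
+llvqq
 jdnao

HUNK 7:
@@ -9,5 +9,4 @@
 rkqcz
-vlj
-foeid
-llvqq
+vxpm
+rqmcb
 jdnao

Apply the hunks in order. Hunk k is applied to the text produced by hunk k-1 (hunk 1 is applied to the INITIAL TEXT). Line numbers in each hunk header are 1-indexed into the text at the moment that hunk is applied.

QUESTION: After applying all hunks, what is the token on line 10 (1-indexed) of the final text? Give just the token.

Answer: vxpm

Derivation:
Hunk 1: at line 9 remove [xyazf,nzrpy,vpaar] add [jdnao,nmv] -> 13 lines: auby cjcz gmwdw zoro twwcw tpxxn txnsw dzrlj eaxdt jdnao nmv rdq ypzy
Hunk 2: at line 6 remove [txnsw,dzrlj,eaxdt] add [pdu,aahhf,seej] -> 13 lines: auby cjcz gmwdw zoro twwcw tpxxn pdu aahhf seej jdnao nmv rdq ypzy
Hunk 3: at line 4 remove [tpxxn,pdu] add [rkbxb,soyfh] -> 13 lines: auby cjcz gmwdw zoro twwcw rkbxb soyfh aahhf seej jdnao nmv rdq ypzy
Hunk 4: at line 7 remove [aahhf,seej] add [ksjlp,ysyot,fetj] -> 14 lines: auby cjcz gmwdw zoro twwcw rkbxb soyfh ksjlp ysyot fetj jdnao nmv rdq ypzy
Hunk 5: at line 7 remove [ysyot] add [rkqcz,nqgtk] -> 15 lines: auby cjcz gmwdw zoro twwcw rkbxb soyfh ksjlp rkqcz nqgtk fetj jdnao nmv rdq ypzy
Hunk 6: at line 9 remove [nqgtk,fetj] add [vlj,foeid,llvqq] -> 16 lines: auby cjcz gmwdw zoro twwcw rkbxb soyfh ksjlp rkqcz vlj foeid llvqq jdnao nmv rdq ypzy
Hunk 7: at line 9 remove [vlj,foeid,llvqq] add [vxpm,rqmcb] -> 15 lines: auby cjcz gmwdw zoro twwcw rkbxb soyfh ksjlp rkqcz vxpm rqmcb jdnao nmv rdq ypzy
Final line 10: vxpm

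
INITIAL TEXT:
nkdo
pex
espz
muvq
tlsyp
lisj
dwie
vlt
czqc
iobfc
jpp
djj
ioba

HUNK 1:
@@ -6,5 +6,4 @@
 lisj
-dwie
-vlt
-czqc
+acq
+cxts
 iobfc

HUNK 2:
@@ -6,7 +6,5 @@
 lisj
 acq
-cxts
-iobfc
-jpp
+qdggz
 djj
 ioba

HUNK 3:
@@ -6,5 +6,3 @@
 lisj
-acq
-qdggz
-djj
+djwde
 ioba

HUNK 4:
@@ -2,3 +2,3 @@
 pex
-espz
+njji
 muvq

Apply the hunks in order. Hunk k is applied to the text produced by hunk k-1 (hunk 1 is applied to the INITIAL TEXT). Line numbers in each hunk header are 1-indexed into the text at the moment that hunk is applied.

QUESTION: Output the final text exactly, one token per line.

Hunk 1: at line 6 remove [dwie,vlt,czqc] add [acq,cxts] -> 12 lines: nkdo pex espz muvq tlsyp lisj acq cxts iobfc jpp djj ioba
Hunk 2: at line 6 remove [cxts,iobfc,jpp] add [qdggz] -> 10 lines: nkdo pex espz muvq tlsyp lisj acq qdggz djj ioba
Hunk 3: at line 6 remove [acq,qdggz,djj] add [djwde] -> 8 lines: nkdo pex espz muvq tlsyp lisj djwde ioba
Hunk 4: at line 2 remove [espz] add [njji] -> 8 lines: nkdo pex njji muvq tlsyp lisj djwde ioba

Answer: nkdo
pex
njji
muvq
tlsyp
lisj
djwde
ioba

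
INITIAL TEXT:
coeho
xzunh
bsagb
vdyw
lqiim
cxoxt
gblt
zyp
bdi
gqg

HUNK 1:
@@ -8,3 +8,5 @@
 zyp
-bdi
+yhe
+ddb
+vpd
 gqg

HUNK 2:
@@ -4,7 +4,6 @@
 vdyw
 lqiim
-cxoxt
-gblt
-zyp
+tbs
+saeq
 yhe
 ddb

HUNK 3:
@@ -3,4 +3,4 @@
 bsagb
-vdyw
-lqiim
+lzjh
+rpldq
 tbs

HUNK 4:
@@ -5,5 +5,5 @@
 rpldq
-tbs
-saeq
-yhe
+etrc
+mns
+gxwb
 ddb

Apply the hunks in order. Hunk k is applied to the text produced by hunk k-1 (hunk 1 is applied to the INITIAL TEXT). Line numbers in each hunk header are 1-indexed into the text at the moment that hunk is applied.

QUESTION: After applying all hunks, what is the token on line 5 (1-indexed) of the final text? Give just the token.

Answer: rpldq

Derivation:
Hunk 1: at line 8 remove [bdi] add [yhe,ddb,vpd] -> 12 lines: coeho xzunh bsagb vdyw lqiim cxoxt gblt zyp yhe ddb vpd gqg
Hunk 2: at line 4 remove [cxoxt,gblt,zyp] add [tbs,saeq] -> 11 lines: coeho xzunh bsagb vdyw lqiim tbs saeq yhe ddb vpd gqg
Hunk 3: at line 3 remove [vdyw,lqiim] add [lzjh,rpldq] -> 11 lines: coeho xzunh bsagb lzjh rpldq tbs saeq yhe ddb vpd gqg
Hunk 4: at line 5 remove [tbs,saeq,yhe] add [etrc,mns,gxwb] -> 11 lines: coeho xzunh bsagb lzjh rpldq etrc mns gxwb ddb vpd gqg
Final line 5: rpldq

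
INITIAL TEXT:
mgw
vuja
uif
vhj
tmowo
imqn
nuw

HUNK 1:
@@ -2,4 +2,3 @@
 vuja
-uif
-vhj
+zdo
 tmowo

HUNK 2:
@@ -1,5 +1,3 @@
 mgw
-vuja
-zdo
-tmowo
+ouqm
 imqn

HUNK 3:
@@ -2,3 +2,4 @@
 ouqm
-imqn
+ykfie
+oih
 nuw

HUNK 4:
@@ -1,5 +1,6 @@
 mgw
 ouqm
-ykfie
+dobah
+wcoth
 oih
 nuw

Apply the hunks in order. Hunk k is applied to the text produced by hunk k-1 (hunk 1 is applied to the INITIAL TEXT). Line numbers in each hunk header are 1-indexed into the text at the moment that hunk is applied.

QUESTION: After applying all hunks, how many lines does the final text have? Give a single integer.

Answer: 6

Derivation:
Hunk 1: at line 2 remove [uif,vhj] add [zdo] -> 6 lines: mgw vuja zdo tmowo imqn nuw
Hunk 2: at line 1 remove [vuja,zdo,tmowo] add [ouqm] -> 4 lines: mgw ouqm imqn nuw
Hunk 3: at line 2 remove [imqn] add [ykfie,oih] -> 5 lines: mgw ouqm ykfie oih nuw
Hunk 4: at line 1 remove [ykfie] add [dobah,wcoth] -> 6 lines: mgw ouqm dobah wcoth oih nuw
Final line count: 6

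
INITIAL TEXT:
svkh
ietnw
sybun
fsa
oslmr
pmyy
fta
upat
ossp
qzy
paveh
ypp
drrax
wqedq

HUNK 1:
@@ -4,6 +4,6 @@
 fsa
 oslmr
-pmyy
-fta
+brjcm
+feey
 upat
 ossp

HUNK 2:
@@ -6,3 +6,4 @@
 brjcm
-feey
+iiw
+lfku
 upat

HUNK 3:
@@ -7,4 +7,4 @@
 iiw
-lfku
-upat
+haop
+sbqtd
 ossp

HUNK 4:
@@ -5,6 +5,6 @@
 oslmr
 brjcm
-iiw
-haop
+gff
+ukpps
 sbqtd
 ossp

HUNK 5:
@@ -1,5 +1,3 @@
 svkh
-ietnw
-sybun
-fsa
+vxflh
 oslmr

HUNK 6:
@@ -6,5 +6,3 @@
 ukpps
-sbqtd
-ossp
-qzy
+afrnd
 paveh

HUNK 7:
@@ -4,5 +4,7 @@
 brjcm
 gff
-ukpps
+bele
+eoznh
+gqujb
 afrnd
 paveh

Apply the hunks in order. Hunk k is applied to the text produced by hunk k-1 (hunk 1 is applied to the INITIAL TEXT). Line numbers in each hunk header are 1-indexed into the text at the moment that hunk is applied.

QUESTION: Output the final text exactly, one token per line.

Answer: svkh
vxflh
oslmr
brjcm
gff
bele
eoznh
gqujb
afrnd
paveh
ypp
drrax
wqedq

Derivation:
Hunk 1: at line 4 remove [pmyy,fta] add [brjcm,feey] -> 14 lines: svkh ietnw sybun fsa oslmr brjcm feey upat ossp qzy paveh ypp drrax wqedq
Hunk 2: at line 6 remove [feey] add [iiw,lfku] -> 15 lines: svkh ietnw sybun fsa oslmr brjcm iiw lfku upat ossp qzy paveh ypp drrax wqedq
Hunk 3: at line 7 remove [lfku,upat] add [haop,sbqtd] -> 15 lines: svkh ietnw sybun fsa oslmr brjcm iiw haop sbqtd ossp qzy paveh ypp drrax wqedq
Hunk 4: at line 5 remove [iiw,haop] add [gff,ukpps] -> 15 lines: svkh ietnw sybun fsa oslmr brjcm gff ukpps sbqtd ossp qzy paveh ypp drrax wqedq
Hunk 5: at line 1 remove [ietnw,sybun,fsa] add [vxflh] -> 13 lines: svkh vxflh oslmr brjcm gff ukpps sbqtd ossp qzy paveh ypp drrax wqedq
Hunk 6: at line 6 remove [sbqtd,ossp,qzy] add [afrnd] -> 11 lines: svkh vxflh oslmr brjcm gff ukpps afrnd paveh ypp drrax wqedq
Hunk 7: at line 4 remove [ukpps] add [bele,eoznh,gqujb] -> 13 lines: svkh vxflh oslmr brjcm gff bele eoznh gqujb afrnd paveh ypp drrax wqedq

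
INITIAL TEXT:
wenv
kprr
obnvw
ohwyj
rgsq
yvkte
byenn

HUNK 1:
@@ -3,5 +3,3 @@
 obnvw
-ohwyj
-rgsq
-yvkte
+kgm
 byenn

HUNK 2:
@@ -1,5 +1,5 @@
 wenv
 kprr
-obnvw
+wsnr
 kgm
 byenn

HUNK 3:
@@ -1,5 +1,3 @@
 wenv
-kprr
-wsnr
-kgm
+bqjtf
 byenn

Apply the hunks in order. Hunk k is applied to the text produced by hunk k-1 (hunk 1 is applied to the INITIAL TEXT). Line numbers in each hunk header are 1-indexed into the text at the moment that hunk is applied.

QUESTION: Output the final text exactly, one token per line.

Answer: wenv
bqjtf
byenn

Derivation:
Hunk 1: at line 3 remove [ohwyj,rgsq,yvkte] add [kgm] -> 5 lines: wenv kprr obnvw kgm byenn
Hunk 2: at line 1 remove [obnvw] add [wsnr] -> 5 lines: wenv kprr wsnr kgm byenn
Hunk 3: at line 1 remove [kprr,wsnr,kgm] add [bqjtf] -> 3 lines: wenv bqjtf byenn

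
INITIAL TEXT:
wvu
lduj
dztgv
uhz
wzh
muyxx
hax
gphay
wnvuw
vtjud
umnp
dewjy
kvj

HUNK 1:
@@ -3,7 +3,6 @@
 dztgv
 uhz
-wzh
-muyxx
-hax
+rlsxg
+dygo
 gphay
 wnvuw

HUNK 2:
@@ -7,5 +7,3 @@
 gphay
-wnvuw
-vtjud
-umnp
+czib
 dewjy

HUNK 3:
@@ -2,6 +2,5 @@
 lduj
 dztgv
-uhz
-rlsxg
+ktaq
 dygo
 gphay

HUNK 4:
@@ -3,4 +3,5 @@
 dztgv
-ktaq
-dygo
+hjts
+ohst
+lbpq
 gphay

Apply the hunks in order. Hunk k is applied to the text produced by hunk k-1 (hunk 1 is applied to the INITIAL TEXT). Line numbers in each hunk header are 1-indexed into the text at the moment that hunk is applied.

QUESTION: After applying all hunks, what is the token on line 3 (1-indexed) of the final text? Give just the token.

Answer: dztgv

Derivation:
Hunk 1: at line 3 remove [wzh,muyxx,hax] add [rlsxg,dygo] -> 12 lines: wvu lduj dztgv uhz rlsxg dygo gphay wnvuw vtjud umnp dewjy kvj
Hunk 2: at line 7 remove [wnvuw,vtjud,umnp] add [czib] -> 10 lines: wvu lduj dztgv uhz rlsxg dygo gphay czib dewjy kvj
Hunk 3: at line 2 remove [uhz,rlsxg] add [ktaq] -> 9 lines: wvu lduj dztgv ktaq dygo gphay czib dewjy kvj
Hunk 4: at line 3 remove [ktaq,dygo] add [hjts,ohst,lbpq] -> 10 lines: wvu lduj dztgv hjts ohst lbpq gphay czib dewjy kvj
Final line 3: dztgv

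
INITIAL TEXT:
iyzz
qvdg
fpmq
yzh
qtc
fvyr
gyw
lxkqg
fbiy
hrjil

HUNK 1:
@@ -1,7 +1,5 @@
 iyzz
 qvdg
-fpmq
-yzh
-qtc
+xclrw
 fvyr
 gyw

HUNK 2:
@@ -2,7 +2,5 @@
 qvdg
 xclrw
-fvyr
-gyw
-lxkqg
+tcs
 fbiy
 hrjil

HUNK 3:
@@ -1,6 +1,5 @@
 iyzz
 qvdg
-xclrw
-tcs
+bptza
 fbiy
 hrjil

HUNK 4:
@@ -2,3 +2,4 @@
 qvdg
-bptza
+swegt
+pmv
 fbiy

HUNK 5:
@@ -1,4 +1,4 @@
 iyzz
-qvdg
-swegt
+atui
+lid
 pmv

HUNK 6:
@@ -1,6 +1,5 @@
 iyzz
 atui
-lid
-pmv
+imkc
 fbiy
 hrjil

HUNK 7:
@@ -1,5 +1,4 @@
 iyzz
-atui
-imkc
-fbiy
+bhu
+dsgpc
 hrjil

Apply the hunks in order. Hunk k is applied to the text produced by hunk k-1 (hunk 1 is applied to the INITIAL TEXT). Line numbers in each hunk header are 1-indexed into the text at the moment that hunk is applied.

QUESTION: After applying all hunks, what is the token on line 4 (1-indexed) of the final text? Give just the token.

Answer: hrjil

Derivation:
Hunk 1: at line 1 remove [fpmq,yzh,qtc] add [xclrw] -> 8 lines: iyzz qvdg xclrw fvyr gyw lxkqg fbiy hrjil
Hunk 2: at line 2 remove [fvyr,gyw,lxkqg] add [tcs] -> 6 lines: iyzz qvdg xclrw tcs fbiy hrjil
Hunk 3: at line 1 remove [xclrw,tcs] add [bptza] -> 5 lines: iyzz qvdg bptza fbiy hrjil
Hunk 4: at line 2 remove [bptza] add [swegt,pmv] -> 6 lines: iyzz qvdg swegt pmv fbiy hrjil
Hunk 5: at line 1 remove [qvdg,swegt] add [atui,lid] -> 6 lines: iyzz atui lid pmv fbiy hrjil
Hunk 6: at line 1 remove [lid,pmv] add [imkc] -> 5 lines: iyzz atui imkc fbiy hrjil
Hunk 7: at line 1 remove [atui,imkc,fbiy] add [bhu,dsgpc] -> 4 lines: iyzz bhu dsgpc hrjil
Final line 4: hrjil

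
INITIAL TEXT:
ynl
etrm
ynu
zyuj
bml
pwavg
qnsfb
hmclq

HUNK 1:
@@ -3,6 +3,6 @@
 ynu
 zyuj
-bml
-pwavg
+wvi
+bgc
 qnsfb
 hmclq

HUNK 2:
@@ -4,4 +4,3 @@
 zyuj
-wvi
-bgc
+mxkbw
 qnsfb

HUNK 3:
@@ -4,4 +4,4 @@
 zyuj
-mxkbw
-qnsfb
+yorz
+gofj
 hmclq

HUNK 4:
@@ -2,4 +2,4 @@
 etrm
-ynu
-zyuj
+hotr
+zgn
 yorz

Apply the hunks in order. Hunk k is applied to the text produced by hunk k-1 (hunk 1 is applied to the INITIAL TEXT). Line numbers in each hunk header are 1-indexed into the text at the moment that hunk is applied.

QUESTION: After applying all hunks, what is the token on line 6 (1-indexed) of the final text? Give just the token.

Answer: gofj

Derivation:
Hunk 1: at line 3 remove [bml,pwavg] add [wvi,bgc] -> 8 lines: ynl etrm ynu zyuj wvi bgc qnsfb hmclq
Hunk 2: at line 4 remove [wvi,bgc] add [mxkbw] -> 7 lines: ynl etrm ynu zyuj mxkbw qnsfb hmclq
Hunk 3: at line 4 remove [mxkbw,qnsfb] add [yorz,gofj] -> 7 lines: ynl etrm ynu zyuj yorz gofj hmclq
Hunk 4: at line 2 remove [ynu,zyuj] add [hotr,zgn] -> 7 lines: ynl etrm hotr zgn yorz gofj hmclq
Final line 6: gofj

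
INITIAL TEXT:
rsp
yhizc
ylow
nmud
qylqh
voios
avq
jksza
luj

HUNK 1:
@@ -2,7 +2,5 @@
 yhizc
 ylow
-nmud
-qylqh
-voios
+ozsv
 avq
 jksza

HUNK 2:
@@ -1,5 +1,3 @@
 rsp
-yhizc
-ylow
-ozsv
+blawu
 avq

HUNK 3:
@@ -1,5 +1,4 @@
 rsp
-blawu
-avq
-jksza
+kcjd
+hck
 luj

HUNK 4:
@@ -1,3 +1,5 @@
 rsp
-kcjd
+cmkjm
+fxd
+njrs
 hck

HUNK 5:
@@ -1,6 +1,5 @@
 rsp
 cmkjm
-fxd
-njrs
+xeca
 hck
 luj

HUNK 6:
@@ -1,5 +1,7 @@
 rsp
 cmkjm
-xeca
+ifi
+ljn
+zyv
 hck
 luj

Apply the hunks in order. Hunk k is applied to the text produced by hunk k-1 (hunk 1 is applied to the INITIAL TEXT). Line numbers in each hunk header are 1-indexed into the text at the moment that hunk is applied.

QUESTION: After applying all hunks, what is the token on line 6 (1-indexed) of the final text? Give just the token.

Answer: hck

Derivation:
Hunk 1: at line 2 remove [nmud,qylqh,voios] add [ozsv] -> 7 lines: rsp yhizc ylow ozsv avq jksza luj
Hunk 2: at line 1 remove [yhizc,ylow,ozsv] add [blawu] -> 5 lines: rsp blawu avq jksza luj
Hunk 3: at line 1 remove [blawu,avq,jksza] add [kcjd,hck] -> 4 lines: rsp kcjd hck luj
Hunk 4: at line 1 remove [kcjd] add [cmkjm,fxd,njrs] -> 6 lines: rsp cmkjm fxd njrs hck luj
Hunk 5: at line 1 remove [fxd,njrs] add [xeca] -> 5 lines: rsp cmkjm xeca hck luj
Hunk 6: at line 1 remove [xeca] add [ifi,ljn,zyv] -> 7 lines: rsp cmkjm ifi ljn zyv hck luj
Final line 6: hck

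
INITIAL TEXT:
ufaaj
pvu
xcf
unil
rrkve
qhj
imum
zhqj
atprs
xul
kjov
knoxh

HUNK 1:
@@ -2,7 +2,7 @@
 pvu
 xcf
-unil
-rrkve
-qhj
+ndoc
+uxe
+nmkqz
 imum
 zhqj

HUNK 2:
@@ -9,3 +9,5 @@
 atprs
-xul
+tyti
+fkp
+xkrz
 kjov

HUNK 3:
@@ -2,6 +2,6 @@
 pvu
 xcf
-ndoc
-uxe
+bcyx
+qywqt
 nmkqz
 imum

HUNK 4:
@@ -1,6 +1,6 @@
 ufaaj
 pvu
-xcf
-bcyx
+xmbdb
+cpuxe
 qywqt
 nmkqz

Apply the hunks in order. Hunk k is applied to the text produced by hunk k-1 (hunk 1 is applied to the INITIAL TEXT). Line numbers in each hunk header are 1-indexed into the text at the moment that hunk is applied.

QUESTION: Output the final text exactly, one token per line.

Hunk 1: at line 2 remove [unil,rrkve,qhj] add [ndoc,uxe,nmkqz] -> 12 lines: ufaaj pvu xcf ndoc uxe nmkqz imum zhqj atprs xul kjov knoxh
Hunk 2: at line 9 remove [xul] add [tyti,fkp,xkrz] -> 14 lines: ufaaj pvu xcf ndoc uxe nmkqz imum zhqj atprs tyti fkp xkrz kjov knoxh
Hunk 3: at line 2 remove [ndoc,uxe] add [bcyx,qywqt] -> 14 lines: ufaaj pvu xcf bcyx qywqt nmkqz imum zhqj atprs tyti fkp xkrz kjov knoxh
Hunk 4: at line 1 remove [xcf,bcyx] add [xmbdb,cpuxe] -> 14 lines: ufaaj pvu xmbdb cpuxe qywqt nmkqz imum zhqj atprs tyti fkp xkrz kjov knoxh

Answer: ufaaj
pvu
xmbdb
cpuxe
qywqt
nmkqz
imum
zhqj
atprs
tyti
fkp
xkrz
kjov
knoxh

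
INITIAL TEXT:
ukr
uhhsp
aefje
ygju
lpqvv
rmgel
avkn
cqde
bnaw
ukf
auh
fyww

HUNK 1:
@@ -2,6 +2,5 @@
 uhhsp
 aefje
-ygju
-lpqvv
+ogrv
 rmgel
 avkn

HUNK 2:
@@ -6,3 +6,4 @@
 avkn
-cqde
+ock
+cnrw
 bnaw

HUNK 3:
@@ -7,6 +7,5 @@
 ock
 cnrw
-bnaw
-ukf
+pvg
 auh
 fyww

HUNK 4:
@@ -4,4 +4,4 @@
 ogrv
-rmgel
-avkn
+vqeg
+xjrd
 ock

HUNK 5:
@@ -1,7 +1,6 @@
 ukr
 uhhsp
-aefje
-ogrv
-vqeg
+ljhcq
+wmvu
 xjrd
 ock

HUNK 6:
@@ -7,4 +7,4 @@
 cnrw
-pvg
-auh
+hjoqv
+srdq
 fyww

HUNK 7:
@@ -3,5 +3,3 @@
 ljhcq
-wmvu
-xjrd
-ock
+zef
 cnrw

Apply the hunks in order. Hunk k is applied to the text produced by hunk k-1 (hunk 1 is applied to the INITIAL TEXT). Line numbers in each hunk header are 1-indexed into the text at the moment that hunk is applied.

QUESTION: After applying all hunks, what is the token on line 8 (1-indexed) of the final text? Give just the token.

Answer: fyww

Derivation:
Hunk 1: at line 2 remove [ygju,lpqvv] add [ogrv] -> 11 lines: ukr uhhsp aefje ogrv rmgel avkn cqde bnaw ukf auh fyww
Hunk 2: at line 6 remove [cqde] add [ock,cnrw] -> 12 lines: ukr uhhsp aefje ogrv rmgel avkn ock cnrw bnaw ukf auh fyww
Hunk 3: at line 7 remove [bnaw,ukf] add [pvg] -> 11 lines: ukr uhhsp aefje ogrv rmgel avkn ock cnrw pvg auh fyww
Hunk 4: at line 4 remove [rmgel,avkn] add [vqeg,xjrd] -> 11 lines: ukr uhhsp aefje ogrv vqeg xjrd ock cnrw pvg auh fyww
Hunk 5: at line 1 remove [aefje,ogrv,vqeg] add [ljhcq,wmvu] -> 10 lines: ukr uhhsp ljhcq wmvu xjrd ock cnrw pvg auh fyww
Hunk 6: at line 7 remove [pvg,auh] add [hjoqv,srdq] -> 10 lines: ukr uhhsp ljhcq wmvu xjrd ock cnrw hjoqv srdq fyww
Hunk 7: at line 3 remove [wmvu,xjrd,ock] add [zef] -> 8 lines: ukr uhhsp ljhcq zef cnrw hjoqv srdq fyww
Final line 8: fyww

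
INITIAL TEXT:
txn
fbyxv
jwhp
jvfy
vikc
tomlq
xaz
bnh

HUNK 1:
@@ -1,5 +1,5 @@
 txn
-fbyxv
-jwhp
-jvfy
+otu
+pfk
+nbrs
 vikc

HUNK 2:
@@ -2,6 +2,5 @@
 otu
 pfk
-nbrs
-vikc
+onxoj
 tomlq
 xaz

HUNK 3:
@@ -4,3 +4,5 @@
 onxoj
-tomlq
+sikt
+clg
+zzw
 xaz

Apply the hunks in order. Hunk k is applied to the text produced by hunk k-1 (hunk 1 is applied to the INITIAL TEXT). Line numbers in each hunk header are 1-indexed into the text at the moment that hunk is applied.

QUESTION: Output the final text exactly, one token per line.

Hunk 1: at line 1 remove [fbyxv,jwhp,jvfy] add [otu,pfk,nbrs] -> 8 lines: txn otu pfk nbrs vikc tomlq xaz bnh
Hunk 2: at line 2 remove [nbrs,vikc] add [onxoj] -> 7 lines: txn otu pfk onxoj tomlq xaz bnh
Hunk 3: at line 4 remove [tomlq] add [sikt,clg,zzw] -> 9 lines: txn otu pfk onxoj sikt clg zzw xaz bnh

Answer: txn
otu
pfk
onxoj
sikt
clg
zzw
xaz
bnh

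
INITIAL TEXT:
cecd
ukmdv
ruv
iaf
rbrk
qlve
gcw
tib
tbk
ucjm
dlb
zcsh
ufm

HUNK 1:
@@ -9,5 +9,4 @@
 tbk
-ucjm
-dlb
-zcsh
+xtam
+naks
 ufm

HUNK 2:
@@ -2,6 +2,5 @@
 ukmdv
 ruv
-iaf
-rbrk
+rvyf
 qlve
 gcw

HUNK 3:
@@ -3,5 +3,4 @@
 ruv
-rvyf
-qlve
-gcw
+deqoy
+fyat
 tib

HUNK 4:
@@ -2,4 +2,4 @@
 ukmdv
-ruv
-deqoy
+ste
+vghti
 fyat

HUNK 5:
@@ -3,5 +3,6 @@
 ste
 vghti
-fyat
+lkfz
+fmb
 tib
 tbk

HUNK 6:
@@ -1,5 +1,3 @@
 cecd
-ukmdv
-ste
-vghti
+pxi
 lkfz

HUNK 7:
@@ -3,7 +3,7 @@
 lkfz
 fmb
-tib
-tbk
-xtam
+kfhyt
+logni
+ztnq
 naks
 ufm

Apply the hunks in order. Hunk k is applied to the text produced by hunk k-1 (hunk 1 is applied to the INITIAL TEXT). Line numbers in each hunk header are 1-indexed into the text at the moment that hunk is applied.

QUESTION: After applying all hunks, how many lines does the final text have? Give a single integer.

Answer: 9

Derivation:
Hunk 1: at line 9 remove [ucjm,dlb,zcsh] add [xtam,naks] -> 12 lines: cecd ukmdv ruv iaf rbrk qlve gcw tib tbk xtam naks ufm
Hunk 2: at line 2 remove [iaf,rbrk] add [rvyf] -> 11 lines: cecd ukmdv ruv rvyf qlve gcw tib tbk xtam naks ufm
Hunk 3: at line 3 remove [rvyf,qlve,gcw] add [deqoy,fyat] -> 10 lines: cecd ukmdv ruv deqoy fyat tib tbk xtam naks ufm
Hunk 4: at line 2 remove [ruv,deqoy] add [ste,vghti] -> 10 lines: cecd ukmdv ste vghti fyat tib tbk xtam naks ufm
Hunk 5: at line 3 remove [fyat] add [lkfz,fmb] -> 11 lines: cecd ukmdv ste vghti lkfz fmb tib tbk xtam naks ufm
Hunk 6: at line 1 remove [ukmdv,ste,vghti] add [pxi] -> 9 lines: cecd pxi lkfz fmb tib tbk xtam naks ufm
Hunk 7: at line 3 remove [tib,tbk,xtam] add [kfhyt,logni,ztnq] -> 9 lines: cecd pxi lkfz fmb kfhyt logni ztnq naks ufm
Final line count: 9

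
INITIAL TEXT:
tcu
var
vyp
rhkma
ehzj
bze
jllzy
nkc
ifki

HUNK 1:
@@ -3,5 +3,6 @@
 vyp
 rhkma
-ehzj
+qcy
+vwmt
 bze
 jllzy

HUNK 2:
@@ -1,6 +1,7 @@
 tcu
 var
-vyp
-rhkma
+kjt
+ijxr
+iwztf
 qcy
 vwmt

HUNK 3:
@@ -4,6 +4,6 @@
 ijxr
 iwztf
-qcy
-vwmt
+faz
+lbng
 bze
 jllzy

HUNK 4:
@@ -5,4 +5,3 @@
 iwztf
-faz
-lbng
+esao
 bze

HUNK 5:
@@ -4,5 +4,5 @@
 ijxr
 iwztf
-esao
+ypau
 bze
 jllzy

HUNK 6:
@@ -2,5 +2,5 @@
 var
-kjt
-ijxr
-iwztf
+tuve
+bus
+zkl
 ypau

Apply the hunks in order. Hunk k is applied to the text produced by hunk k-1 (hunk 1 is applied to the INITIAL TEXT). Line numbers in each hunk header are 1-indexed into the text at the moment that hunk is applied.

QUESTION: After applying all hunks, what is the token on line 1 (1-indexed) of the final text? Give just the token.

Hunk 1: at line 3 remove [ehzj] add [qcy,vwmt] -> 10 lines: tcu var vyp rhkma qcy vwmt bze jllzy nkc ifki
Hunk 2: at line 1 remove [vyp,rhkma] add [kjt,ijxr,iwztf] -> 11 lines: tcu var kjt ijxr iwztf qcy vwmt bze jllzy nkc ifki
Hunk 3: at line 4 remove [qcy,vwmt] add [faz,lbng] -> 11 lines: tcu var kjt ijxr iwztf faz lbng bze jllzy nkc ifki
Hunk 4: at line 5 remove [faz,lbng] add [esao] -> 10 lines: tcu var kjt ijxr iwztf esao bze jllzy nkc ifki
Hunk 5: at line 4 remove [esao] add [ypau] -> 10 lines: tcu var kjt ijxr iwztf ypau bze jllzy nkc ifki
Hunk 6: at line 2 remove [kjt,ijxr,iwztf] add [tuve,bus,zkl] -> 10 lines: tcu var tuve bus zkl ypau bze jllzy nkc ifki
Final line 1: tcu

Answer: tcu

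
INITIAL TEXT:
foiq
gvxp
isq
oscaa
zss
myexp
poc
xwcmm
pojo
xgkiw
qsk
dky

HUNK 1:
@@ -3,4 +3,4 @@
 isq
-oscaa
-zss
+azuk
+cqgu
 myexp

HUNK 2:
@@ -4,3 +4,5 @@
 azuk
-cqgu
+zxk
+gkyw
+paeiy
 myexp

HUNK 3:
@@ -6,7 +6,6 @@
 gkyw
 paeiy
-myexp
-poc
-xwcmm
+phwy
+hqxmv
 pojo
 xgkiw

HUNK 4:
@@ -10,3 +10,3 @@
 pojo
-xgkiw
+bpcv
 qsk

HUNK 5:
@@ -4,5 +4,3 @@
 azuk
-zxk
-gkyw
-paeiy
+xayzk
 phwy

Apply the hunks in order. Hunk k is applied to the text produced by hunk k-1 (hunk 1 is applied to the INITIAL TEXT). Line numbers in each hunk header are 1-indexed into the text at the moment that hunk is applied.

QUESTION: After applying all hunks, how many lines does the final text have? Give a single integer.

Hunk 1: at line 3 remove [oscaa,zss] add [azuk,cqgu] -> 12 lines: foiq gvxp isq azuk cqgu myexp poc xwcmm pojo xgkiw qsk dky
Hunk 2: at line 4 remove [cqgu] add [zxk,gkyw,paeiy] -> 14 lines: foiq gvxp isq azuk zxk gkyw paeiy myexp poc xwcmm pojo xgkiw qsk dky
Hunk 3: at line 6 remove [myexp,poc,xwcmm] add [phwy,hqxmv] -> 13 lines: foiq gvxp isq azuk zxk gkyw paeiy phwy hqxmv pojo xgkiw qsk dky
Hunk 4: at line 10 remove [xgkiw] add [bpcv] -> 13 lines: foiq gvxp isq azuk zxk gkyw paeiy phwy hqxmv pojo bpcv qsk dky
Hunk 5: at line 4 remove [zxk,gkyw,paeiy] add [xayzk] -> 11 lines: foiq gvxp isq azuk xayzk phwy hqxmv pojo bpcv qsk dky
Final line count: 11

Answer: 11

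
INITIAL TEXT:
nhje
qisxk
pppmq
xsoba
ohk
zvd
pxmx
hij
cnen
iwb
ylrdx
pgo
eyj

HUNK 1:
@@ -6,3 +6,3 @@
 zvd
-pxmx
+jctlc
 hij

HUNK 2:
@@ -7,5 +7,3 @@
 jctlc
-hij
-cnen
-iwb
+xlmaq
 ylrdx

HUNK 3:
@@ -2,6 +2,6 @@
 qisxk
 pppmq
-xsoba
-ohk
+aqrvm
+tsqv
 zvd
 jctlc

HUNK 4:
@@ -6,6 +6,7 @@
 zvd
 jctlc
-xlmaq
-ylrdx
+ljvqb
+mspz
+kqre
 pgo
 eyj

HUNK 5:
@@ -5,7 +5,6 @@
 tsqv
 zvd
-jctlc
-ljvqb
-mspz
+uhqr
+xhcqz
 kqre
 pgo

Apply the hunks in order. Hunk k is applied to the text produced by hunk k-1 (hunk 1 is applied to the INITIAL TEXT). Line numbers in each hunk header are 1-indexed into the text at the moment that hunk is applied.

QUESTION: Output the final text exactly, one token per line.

Hunk 1: at line 6 remove [pxmx] add [jctlc] -> 13 lines: nhje qisxk pppmq xsoba ohk zvd jctlc hij cnen iwb ylrdx pgo eyj
Hunk 2: at line 7 remove [hij,cnen,iwb] add [xlmaq] -> 11 lines: nhje qisxk pppmq xsoba ohk zvd jctlc xlmaq ylrdx pgo eyj
Hunk 3: at line 2 remove [xsoba,ohk] add [aqrvm,tsqv] -> 11 lines: nhje qisxk pppmq aqrvm tsqv zvd jctlc xlmaq ylrdx pgo eyj
Hunk 4: at line 6 remove [xlmaq,ylrdx] add [ljvqb,mspz,kqre] -> 12 lines: nhje qisxk pppmq aqrvm tsqv zvd jctlc ljvqb mspz kqre pgo eyj
Hunk 5: at line 5 remove [jctlc,ljvqb,mspz] add [uhqr,xhcqz] -> 11 lines: nhje qisxk pppmq aqrvm tsqv zvd uhqr xhcqz kqre pgo eyj

Answer: nhje
qisxk
pppmq
aqrvm
tsqv
zvd
uhqr
xhcqz
kqre
pgo
eyj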